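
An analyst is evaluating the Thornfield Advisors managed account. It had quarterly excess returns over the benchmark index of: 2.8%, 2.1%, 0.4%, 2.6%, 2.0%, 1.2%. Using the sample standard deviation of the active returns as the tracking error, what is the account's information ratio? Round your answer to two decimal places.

2.05

r̄ = (2.8 + 2.1 + 0.4 + 2.6 + 2 + 1.2) / 6 = 1.8500%
Sample std dev = √[4.0750 / 5] = 0.9028%
IR = r̄ / tracking error = 1.8500 / 0.9028 = 2.0492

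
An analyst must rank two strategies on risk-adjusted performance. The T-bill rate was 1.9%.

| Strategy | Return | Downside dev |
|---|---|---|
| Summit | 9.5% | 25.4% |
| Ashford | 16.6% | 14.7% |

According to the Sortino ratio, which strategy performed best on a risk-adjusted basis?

Summit: Sortino ratio = (9.5% − 1.9%) / 25.4% = 0.299
Ashford: Sortino ratio = (16.6% − 1.9%) / 14.7% = 1.000
Highest: Ashford (1.000).

Ashford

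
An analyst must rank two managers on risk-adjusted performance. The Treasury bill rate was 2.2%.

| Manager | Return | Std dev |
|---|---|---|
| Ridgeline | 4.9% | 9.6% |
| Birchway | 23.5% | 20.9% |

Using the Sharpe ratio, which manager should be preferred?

Ridgeline: Sharpe ratio = (4.9% − 2.2%) / 9.6% = 0.281
Birchway: Sharpe ratio = (23.5% − 2.2%) / 20.9% = 1.019
Highest: Birchway (1.019).

Birchway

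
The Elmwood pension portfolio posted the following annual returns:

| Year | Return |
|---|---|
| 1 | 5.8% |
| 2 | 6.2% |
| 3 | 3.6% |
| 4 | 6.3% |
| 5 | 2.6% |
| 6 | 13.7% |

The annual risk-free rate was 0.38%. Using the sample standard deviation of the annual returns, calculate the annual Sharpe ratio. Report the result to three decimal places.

1.536

r̄ = (5.8 + 6.2 + 3.6 + 6.3 + 2.6 + 13.7) / 6 = 38.20 / 6 = 6.3667%
Σ(r − r̄)² = 75.9733; sample σ = √(75.9733/5) = 3.8980%
Sharpe = (r̄ − rf) / σ = (6.3667 − 0.38) / 3.8980 = 5.9867 / 3.8980 = 1.5358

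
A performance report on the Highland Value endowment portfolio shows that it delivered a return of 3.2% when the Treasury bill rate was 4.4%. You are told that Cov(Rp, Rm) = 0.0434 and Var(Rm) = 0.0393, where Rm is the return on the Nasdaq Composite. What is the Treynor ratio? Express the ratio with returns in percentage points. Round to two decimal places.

-1.09

β = Cov / Var = 0.0434 / 0.0393 = 1.1043
Treynor = (Rp − Rf) / β = (3.2% − 4.4%) / 1.1043 = -1.20 / 1.1043 = -1.0867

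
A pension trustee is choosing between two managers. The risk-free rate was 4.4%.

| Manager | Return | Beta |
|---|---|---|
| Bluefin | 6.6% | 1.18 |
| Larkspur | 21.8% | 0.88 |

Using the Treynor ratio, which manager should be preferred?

Larkspur

Bluefin: Treynor = (6.6% − 4.4%) / 1.18 = 1.864
Larkspur: Treynor = (21.8% − 4.4%) / 0.88 = 19.773
Highest: Larkspur (19.773).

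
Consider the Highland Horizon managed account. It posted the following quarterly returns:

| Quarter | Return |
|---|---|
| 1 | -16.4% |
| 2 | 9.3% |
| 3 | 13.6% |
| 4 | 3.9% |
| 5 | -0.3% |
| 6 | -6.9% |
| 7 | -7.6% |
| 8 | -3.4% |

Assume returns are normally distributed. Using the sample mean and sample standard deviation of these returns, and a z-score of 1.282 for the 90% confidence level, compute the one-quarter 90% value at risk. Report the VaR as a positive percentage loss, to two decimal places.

13.47

μ = (-16.4 + 9.3 + 13.6 + 3.9 − 0.3 − 6.9 − 7.6 − 3.4) / 8 = -0.9750%
Sample σ = √[Σ(r − μ)² / 7] = √[665.0350 / 7] = √95.0050 = 9.7471%
VaR = −(μ − z·σ) = −(-0.9750 − 1.282 × 9.7471) = −(-13.4708) = 13.4708%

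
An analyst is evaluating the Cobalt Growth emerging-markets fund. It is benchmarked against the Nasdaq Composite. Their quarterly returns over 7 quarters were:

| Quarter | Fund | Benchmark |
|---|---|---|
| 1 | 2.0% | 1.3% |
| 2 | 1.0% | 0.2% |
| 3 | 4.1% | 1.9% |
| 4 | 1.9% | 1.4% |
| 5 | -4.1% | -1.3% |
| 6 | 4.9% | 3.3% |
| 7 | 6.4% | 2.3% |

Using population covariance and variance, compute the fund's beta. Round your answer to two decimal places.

r̄p = 2.3143%,  r̄m = 1.3000%
Cov = Σ(rp − r̄p)(rm − r̄m) / 7 = 4.0586
Var(rm) = Σ(rm − r̄m)² / 7 = 1.9057
β = Cov / Var = 4.0586 / 1.9057 = 2.1297

2.13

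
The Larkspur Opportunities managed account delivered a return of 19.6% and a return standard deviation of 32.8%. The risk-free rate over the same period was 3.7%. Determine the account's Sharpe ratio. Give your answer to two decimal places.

Sharpe = (Rp − Rf) / σp = (19.6% − 3.7%) / 32.8% = 15.90% / 32.8% = 0.4848

0.48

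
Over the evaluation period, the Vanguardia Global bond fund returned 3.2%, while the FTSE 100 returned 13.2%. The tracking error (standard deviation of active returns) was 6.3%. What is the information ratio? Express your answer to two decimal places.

IR = (Rp − Rb) / TE = (3.2% − 13.2%) / 6.3% = -10.00% / 6.3% = -1.5873

-1.59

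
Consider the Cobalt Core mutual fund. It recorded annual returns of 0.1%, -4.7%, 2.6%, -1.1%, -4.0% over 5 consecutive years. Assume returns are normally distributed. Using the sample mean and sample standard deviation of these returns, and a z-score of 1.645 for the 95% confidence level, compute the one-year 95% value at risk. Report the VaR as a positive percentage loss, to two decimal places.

6.35

r̄ = (0.1 − 4.7 + 2.6 − 1.1 − 4) / 5 = -7.10 / 5 = -1.4200%
Σ(r − r̄)² = (0.1 − (-1.4200))² + (-4.7 − (-1.4200))² + (2.6 − (-1.4200))² + … = 35.9880
sample σ = √(35.9880 / 4) = √8.9970 = 2.9995%
VaR = −(r̄ − z·σ) = −(-1.4200 − 1.645 × 2.9995) = −(-6.3542) = 6.3542%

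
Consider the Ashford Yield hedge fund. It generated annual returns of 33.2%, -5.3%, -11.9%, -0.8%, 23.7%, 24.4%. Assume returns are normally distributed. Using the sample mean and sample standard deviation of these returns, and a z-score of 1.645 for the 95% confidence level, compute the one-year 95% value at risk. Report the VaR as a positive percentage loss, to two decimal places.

20.33

Mean return r̄ = 63.30 / 6 = 10.5500%
Σ(r − r̄)² = (33.2 − 10.5500)² + (-5.3 − 10.5500)² + … = 1761.8150
σ = √[1761.8150 / 5] = 18.7713%
VaR = −(r̄ − z·σ) = −(10.5500 − 1.645 × 18.7713) = −(-20.3288) = 20.3288%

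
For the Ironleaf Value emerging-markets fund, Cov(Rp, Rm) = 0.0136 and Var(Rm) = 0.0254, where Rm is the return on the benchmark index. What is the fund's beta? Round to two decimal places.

β = Cov(Rp, Rm) / Var(Rm) = 0.0136 / 0.0254 = 0.5354

0.54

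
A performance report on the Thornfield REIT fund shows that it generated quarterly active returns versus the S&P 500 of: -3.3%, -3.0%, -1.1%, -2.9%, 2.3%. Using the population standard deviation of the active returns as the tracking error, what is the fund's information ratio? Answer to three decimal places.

-0.763

Mean return μ = -8.00 / 5 = -1.6000%
Population std dev = √[22.0000 / 5] = 2.0976%
IR = μ / tracking error = -1.6000 / 2.0976 = -0.7628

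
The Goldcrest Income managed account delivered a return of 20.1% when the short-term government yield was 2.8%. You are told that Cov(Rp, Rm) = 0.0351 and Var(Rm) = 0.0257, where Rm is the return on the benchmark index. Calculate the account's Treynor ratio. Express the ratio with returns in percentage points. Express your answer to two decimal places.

β = Cov / Var = 0.0351 / 0.0257 = 1.3658
Treynor = (Rp − Rf) / β = (20.1% − 2.8%) / 1.3658 = 17.30 / 1.3658 = 12.6666

12.67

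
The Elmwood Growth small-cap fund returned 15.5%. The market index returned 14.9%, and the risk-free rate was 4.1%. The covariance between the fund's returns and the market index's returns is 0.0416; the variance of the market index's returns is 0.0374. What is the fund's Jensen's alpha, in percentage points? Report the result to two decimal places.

β = Cov / Var = 0.0416 / 0.0374 = 1.1123
E[R] = Rf + β(Rm − Rf) = 4.1% + 1.1123 × (14.9% − 4.1%) = 16.1128%
α = Rp − E[R] = 15.5% − 16.1128% = -0.6128

-0.61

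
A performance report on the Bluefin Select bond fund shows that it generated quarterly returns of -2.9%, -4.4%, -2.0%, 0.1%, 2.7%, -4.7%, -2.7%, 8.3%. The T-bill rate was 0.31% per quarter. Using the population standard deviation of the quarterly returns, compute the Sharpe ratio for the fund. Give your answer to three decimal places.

-0.247

μ = (-2.9 − 4.4 − 2 + 0.1 + 2.7 − 4.7 − 2.7 + 8.3) / 8 = -0.7000%
Population std dev = √[133.4200 / 8] = 4.0838%
Sharpe = (μ − rf) / σ = (-0.7000 − 0.31) / 4.0838 = -1.0100 / 4.0838 = -0.2473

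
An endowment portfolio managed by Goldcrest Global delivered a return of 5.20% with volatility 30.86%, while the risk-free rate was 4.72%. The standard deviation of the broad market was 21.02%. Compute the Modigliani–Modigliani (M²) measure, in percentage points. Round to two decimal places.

Sharpe = (Rp − Rf) / σp = (5.20% − 4.72%) / 30.86% = 0.0156
M² = Rf + Sharpe × σm = 4.72% + 0.0156 × 21.02% = 5.0479%

5.05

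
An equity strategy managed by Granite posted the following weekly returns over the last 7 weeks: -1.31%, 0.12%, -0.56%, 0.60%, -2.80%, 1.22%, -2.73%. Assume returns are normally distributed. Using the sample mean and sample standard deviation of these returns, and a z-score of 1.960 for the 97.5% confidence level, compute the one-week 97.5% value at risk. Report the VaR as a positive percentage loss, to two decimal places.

Mean return μ = -5.460 / 7 = -0.7800%
Σ(r − μ)² = (-1.31 − (-0.7800))² + (0.12 − (-0.7800))² + … = 14.9266
sample σ = √(14.9266 / 6) = √2.4878 = 1.5773%
VaR = −(μ − z·σ) = −(-0.7800 − 1.960 × 1.5773) = −(-3.8715) = 3.8715%

3.87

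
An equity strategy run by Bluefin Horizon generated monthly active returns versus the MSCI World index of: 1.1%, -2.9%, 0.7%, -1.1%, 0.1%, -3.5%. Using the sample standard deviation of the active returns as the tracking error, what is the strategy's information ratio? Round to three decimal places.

-0.487

r̄ = (1.1 − 2.9 + 0.7 − 1.1 + 0.1 − 3.5) / 6 = -0.9333%
Σ(r − r̄)² = 18.3533; sample σ = √(18.3533/5) = 1.9159%
IR = r̄ / tracking error = -0.9333 / 1.9159 = -0.4871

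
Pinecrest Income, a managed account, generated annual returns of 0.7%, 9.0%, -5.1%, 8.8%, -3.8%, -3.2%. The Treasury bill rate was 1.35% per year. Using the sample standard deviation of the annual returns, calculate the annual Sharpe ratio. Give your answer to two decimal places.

-0.04

Mean return r̄ = 6.40 / 6 = 1.0667%
Sample σ = √[Σ(r − r̄)² / 5] = √[202.7933 / 5] = √40.5587 = 6.3686%
Sharpe = (r̄ − rf) / σ = (1.0667 − 1.35) / 6.3686 = -0.2833 / 6.3686 = -0.0445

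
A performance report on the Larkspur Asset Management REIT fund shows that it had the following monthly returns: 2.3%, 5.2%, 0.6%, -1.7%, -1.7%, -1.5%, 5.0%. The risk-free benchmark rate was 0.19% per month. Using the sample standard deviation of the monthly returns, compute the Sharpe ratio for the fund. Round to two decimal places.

r̄ = (2.3 + 5.2 + 0.6 − 1.7 − 1.7 − 1.5 + 5) / 7 = 8.20 / 7 = 1.1714%
Σ(r − r̄)² = 56.1143; sample σ = √(56.1143/6) = 3.0582%
Sharpe = (r̄ − rf) / σ = (1.1714 − 0.19) / 3.0582 = 0.9814 / 3.0582 = 0.3209

0.32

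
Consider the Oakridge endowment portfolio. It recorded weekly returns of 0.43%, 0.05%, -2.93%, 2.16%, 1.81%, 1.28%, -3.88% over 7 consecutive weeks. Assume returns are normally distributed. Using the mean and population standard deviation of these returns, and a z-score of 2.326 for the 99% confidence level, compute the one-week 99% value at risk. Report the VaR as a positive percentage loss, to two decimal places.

5.22

r̄ = (0.43 + 0.05 − 2.93 + 2.16 + 1.81 + 1.28 − 3.88) / 7 = -0.1543%
Σ(r − r̄)² = (0.43 − (-0.1543))² + (0.05 − (-0.1543))² + (-2.93 − (-0.1543))² + … = 33.2402
σ = √[33.2402 / 7] = 2.1791%
VaR = −(r̄ − z·σ) = −(-0.1543 − 2.326 × 2.1791) = −(-5.2229) = 5.2229%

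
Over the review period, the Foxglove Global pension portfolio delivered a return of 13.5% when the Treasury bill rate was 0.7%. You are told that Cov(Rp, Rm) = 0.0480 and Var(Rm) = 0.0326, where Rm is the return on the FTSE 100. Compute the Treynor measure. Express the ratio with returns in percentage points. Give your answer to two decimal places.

β = Cov / Var = 0.0480 / 0.0326 = 1.4724
Treynor = (Rp − Rf) / β = (13.5% − 0.7%) / 1.4724 = 12.80 / 1.4724 = 8.6933

8.69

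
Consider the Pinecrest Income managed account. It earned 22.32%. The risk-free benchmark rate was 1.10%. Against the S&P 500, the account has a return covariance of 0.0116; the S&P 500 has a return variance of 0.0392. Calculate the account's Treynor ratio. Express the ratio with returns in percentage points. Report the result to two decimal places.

71.71

β = Cov / Var = 0.0116 / 0.0392 = 0.2959
Treynor = (Rp − Rf) / β = (22.32% − 1.10%) / 0.2959 = 21.22 / 0.2959 = 71.7134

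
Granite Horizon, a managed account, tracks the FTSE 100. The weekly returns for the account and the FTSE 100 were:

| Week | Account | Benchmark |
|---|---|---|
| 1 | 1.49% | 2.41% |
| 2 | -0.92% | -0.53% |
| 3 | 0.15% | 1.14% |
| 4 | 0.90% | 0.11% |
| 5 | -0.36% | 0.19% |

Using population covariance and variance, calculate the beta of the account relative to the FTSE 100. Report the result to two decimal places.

0.66

r̄p = 0.2520%,  r̄m = 0.6640%
Cov = Σ(rp − r̄p)(rm − r̄m) / 5 = 0.6887
Var(rm) = Σ(rm − r̄m)² / 5 = 1.0465
β = Cov / Var = 0.6887 / 1.0465 = 0.6581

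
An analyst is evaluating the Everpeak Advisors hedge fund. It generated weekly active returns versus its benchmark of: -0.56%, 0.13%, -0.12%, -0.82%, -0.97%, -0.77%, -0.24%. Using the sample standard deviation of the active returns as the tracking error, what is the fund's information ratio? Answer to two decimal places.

-1.17

Mean return r̄ = -3.350 / 7 = -0.4786%
Σ(r − r̄)² = 1.0055; sample σ = √(1.0055/6) = 0.4094%
IR = r̄ / tracking error = -0.4786 / 0.4094 = -1.1690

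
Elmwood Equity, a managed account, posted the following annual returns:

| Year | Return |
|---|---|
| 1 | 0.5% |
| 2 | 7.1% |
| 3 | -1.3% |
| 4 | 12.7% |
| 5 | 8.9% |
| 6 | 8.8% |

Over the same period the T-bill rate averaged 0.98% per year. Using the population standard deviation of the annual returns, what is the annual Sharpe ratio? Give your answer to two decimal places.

μ = (0.5 + 7.1 − 1.3 + 12.7 + 8.9 + 8.8) / 6 = 36.70 / 6 = 6.1167%
Σ(r − μ)² = 145.8083; population σ = √(145.8083/6) = 4.9296%
Sharpe = (μ − rf) / σ = (6.1167 − 0.98) / 4.9296 = 5.1367 / 4.9296 = 1.0420

1.04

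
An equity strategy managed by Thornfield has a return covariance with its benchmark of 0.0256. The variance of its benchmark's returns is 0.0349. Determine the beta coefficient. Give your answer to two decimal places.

0.73

β = Cov(Rp, Rm) / Var(Rm) = 0.0256 / 0.0349 = 0.7335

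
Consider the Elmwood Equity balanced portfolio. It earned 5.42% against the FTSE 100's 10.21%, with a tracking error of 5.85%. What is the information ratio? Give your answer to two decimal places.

-0.82

IR = (Rp − Rb) / TE = (5.42% − 10.21%) / 5.85% = -4.79% / 5.85% = -0.8188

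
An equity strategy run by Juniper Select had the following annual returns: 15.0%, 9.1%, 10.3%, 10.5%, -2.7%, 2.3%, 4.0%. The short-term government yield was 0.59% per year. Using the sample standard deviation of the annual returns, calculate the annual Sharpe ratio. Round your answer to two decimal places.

1.05

Mean return μ = 48.50 / 7 = 6.9286%
Σ(r − μ)² = (15 − 6.9286)² + (9.1 − 6.9286)² + … = 216.6943
sample σ = √(216.6943 / 6) = √36.1157 = 6.0096%
Sharpe = (μ − rf) / σ = (6.9286 − 0.59) / 6.0096 = 6.3386 / 6.0096 = 1.0547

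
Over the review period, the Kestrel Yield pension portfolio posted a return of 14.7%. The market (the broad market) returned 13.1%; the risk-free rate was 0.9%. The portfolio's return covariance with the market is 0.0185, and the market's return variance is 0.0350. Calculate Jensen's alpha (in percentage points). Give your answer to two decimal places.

β = Cov / Var = 0.0185 / 0.0350 = 0.5286
E[R] = Rf + β(Rm − Rf) = 0.9% + 0.5286 × (13.1% − 0.9%) = 7.3489%
α = Rp − E[R] = 14.7% − 7.3489% = 7.3511

7.35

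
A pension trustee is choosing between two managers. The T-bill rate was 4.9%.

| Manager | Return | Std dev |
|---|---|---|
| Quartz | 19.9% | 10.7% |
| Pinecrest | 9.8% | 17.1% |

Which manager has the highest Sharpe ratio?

Quartz: Sharpe ratio = (19.9% − 4.9%) / 10.7% = 1.402
Pinecrest: Sharpe ratio = (9.8% − 4.9%) / 17.1% = 0.287
Highest: Quartz (1.402).

Quartz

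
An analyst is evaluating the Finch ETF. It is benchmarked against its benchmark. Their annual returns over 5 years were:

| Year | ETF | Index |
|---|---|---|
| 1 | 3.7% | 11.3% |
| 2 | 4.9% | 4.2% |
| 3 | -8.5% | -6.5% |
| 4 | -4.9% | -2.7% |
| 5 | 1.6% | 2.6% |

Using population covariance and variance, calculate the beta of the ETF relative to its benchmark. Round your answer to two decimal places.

r̄p = -0.6400%,  r̄m = 1.7800%
Cov = Σ(rp − r̄p)(rm − r̄m) / 5 = 28.1452
Var(rm) = Σ(rm − r̄m)² / 5 = 37.1576
β = Cov / Var = 28.1452 / 37.1576 = 0.7575

0.76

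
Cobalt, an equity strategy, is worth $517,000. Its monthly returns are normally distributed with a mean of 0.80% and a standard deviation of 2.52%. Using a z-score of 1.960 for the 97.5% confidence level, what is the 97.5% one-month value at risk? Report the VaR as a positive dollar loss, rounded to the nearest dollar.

Return at the 97.5% tail: μ − z·σ = 0.80% − 1.960 × 2.52% = 0.8 − 4.9392 = -4.1392%
VaR = −(-4.1392%) × $517,000 = 4.1392% × $517,000 = $21,400

$21,400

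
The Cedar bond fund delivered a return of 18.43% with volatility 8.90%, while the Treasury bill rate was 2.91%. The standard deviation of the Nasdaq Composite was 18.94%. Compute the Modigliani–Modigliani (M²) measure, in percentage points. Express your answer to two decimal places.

Sharpe = (Rp − Rf) / σp = (18.43% − 2.91%) / 8.90% = 1.7438
M² = Rf + Sharpe × σm = 2.91% + 1.7438 × 18.94% = 35.9376%

35.94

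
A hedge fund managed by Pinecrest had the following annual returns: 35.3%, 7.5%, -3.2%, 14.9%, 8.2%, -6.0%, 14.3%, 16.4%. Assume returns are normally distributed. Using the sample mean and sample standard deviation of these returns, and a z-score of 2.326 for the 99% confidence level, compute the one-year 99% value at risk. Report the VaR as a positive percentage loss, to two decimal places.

Mean return r̄ = 87.40 / 8 = 10.9250%
Sample std dev = √[1156.4350 / 7] = 12.8532%
VaR = −(r̄ − z·σ) = −(10.9250 − 2.326 × 12.8532) = −(-18.9715) = 18.9715%

18.97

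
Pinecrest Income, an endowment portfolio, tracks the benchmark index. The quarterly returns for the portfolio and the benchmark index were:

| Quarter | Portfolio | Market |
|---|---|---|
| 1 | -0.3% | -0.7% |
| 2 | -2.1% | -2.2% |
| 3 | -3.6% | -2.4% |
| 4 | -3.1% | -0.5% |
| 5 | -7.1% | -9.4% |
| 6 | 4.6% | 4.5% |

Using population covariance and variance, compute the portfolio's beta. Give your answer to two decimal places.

r̄p = -1.9333%,  r̄m = -1.7833%
Cov = Σ(rp − r̄p)(rm − r̄m) / 6 = 13.6289
Var(rm) = Σ(rm − r̄m)² / 6 = 16.8114
β = Cov / Var = 13.6289 / 16.8114 = 0.8107

0.81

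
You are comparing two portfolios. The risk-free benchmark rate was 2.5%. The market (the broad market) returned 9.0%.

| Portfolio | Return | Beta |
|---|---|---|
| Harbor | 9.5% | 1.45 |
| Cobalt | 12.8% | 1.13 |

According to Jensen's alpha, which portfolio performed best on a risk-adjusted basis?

Cobalt

Harbor: α = 9.5% − [2.5% + 1.45 × (9.0% − 2.5%)] = -2.425
Cobalt: α = 12.8% − [2.5% + 1.13 × (9.0% − 2.5%)] = 2.955
Highest: Cobalt (2.955).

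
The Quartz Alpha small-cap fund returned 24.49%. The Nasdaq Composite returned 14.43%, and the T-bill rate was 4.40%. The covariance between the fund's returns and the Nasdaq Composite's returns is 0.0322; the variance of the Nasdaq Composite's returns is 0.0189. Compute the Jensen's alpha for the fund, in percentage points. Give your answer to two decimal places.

β = Cov / Var = 0.0322 / 0.0189 = 1.7037
E[R] = Rf + β(Rm − Rf) = 4.40% + 1.7037 × (14.43% − 4.40%) = 21.4881%
α = Rp − E[R] = 24.49% − 21.4881% = 3.0019

3.00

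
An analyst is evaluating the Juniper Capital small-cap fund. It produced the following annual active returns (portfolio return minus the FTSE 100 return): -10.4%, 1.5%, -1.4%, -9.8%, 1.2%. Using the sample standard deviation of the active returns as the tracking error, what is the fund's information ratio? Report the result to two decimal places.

r̄ = (-10.4 + 1.5 − 1.4 − 9.8 + 1.2) / 5 = -18.90 / 5 = -3.7800%
Σ(r − r̄)² = (-10.4 − (-3.7800))² + (1.5 − (-3.7800))² + (-1.4 − (-3.7800))² + … = 138.4080
σ = √[138.4080 / 4] = 5.8823%
IR = r̄ / tracking error = -3.7800 / 5.8823 = -0.6426

-0.64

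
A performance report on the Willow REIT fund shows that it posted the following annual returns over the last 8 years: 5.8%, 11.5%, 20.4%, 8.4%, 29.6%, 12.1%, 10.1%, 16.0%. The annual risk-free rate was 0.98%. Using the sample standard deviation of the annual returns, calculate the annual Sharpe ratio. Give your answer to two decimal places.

r̄ = (5.8 + 11.5 + 20.4 + 8.4 + 29.6 + 12.1 + 10.1 + 16) / 8 = 14.2375%
Σ(r − r̄)² = 411.5388; sample σ = √(411.5388/7) = 7.6675%
Sharpe = (r̄ − rf) / σ = (14.2375 − 0.98) / 7.6675 = 13.2575 / 7.6675 = 1.7291

1.73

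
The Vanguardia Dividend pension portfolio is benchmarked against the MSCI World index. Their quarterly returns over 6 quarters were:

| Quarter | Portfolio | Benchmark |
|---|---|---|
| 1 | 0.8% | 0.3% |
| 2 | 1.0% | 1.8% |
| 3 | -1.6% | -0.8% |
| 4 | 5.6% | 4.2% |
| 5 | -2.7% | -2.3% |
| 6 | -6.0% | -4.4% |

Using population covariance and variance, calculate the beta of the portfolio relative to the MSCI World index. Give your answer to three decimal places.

r̄p = -0.4833%,  r̄m = -0.2000%
Cov = Σ(rp − r̄p)(rm − r̄m) / 6 = 9.8117
Var(rm) = Σ(rm − r̄m)² / 6 = 7.6700
β = Cov / Var = 9.8117 / 7.6700 = 1.2792

1.279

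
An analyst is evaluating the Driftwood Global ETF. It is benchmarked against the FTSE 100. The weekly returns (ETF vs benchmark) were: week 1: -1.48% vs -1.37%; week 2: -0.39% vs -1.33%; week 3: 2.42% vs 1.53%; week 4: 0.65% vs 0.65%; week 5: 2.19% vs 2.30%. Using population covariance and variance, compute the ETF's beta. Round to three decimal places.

r̄p = 0.6780%,  r̄m = 0.3560%
Cov = Σ(rp − r̄p)(rm − r̄m) / 5 = 2.1003
Var(rm) = Σ(rm − r̄m)² / 5 = 2.2131
β = Cov / Var = 2.1003 / 2.2131 = 0.9490

0.949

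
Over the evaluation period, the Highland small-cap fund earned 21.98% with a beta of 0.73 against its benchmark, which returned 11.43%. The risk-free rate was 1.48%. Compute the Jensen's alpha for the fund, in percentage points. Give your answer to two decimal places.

13.24

CAPM expected return = Rf + β(Rm − Rf) = 1.48% + 0.73 × (11.43% − 1.48%) = 1.48 + 0.73 × 9.95 = 8.7435%
Jensen's α = Rp − E[R] = 21.98% − 8.7435% = 13.2365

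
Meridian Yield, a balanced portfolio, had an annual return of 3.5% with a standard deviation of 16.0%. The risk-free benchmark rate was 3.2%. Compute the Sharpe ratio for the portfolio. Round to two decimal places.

0.02

Sharpe = (Rp − Rf) / σp = (3.5% − 3.2%) / 16.0% = 0.30% / 16.0% = 0.0188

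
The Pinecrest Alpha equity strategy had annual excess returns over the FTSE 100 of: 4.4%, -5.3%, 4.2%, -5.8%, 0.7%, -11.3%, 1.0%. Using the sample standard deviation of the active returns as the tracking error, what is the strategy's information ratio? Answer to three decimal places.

Mean return μ = -12.10 / 7 = -1.7286%
Sample σ = √[Σ(r − μ)² / 6] = √[206.9943 / 6] = √34.4991 = 5.8736%
IR = μ / tracking error = -1.7286 / 5.8736 = -0.2943

-0.294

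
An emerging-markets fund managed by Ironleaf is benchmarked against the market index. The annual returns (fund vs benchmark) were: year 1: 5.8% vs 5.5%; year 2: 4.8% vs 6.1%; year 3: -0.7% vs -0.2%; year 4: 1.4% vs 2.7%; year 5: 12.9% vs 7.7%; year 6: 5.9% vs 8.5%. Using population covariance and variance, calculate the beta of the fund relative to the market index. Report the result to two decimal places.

1.17

r̄p = 5.0167%,  r̄m = 5.0500%
Cov = Σ(rp − r̄p)(rm − r̄m) / 6 = 10.4292
Var(rm) = Σ(rm − r̄m)² / 6 = 8.8858
β = Cov / Var = 10.4292 / 8.8858 = 1.1737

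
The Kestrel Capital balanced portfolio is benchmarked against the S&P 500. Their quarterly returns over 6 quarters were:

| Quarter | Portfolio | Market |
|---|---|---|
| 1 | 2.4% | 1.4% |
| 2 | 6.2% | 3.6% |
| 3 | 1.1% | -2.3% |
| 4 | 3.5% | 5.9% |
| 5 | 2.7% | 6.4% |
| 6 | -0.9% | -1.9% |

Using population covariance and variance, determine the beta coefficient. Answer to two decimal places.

0.42

r̄p = 2.5000%,  r̄m = 2.1833%
Cov = Σ(rp − r̄p)(rm − r̄m) / 6 = 5.0067
Var(rm) = Σ(rm − r̄m)² / 6 = 11.8314
β = Cov / Var = 5.0067 / 11.8314 = 0.4232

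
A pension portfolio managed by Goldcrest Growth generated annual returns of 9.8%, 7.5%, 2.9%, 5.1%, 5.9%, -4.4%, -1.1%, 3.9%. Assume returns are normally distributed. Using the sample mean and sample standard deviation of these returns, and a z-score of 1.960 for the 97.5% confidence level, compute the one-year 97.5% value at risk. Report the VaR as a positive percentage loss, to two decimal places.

5.31

r̄ = (9.8 + 7.5 + 2.9 + 5.1 + 5.9 − 4.4 − 1.1 + 3.9) / 8 = 29.60 / 8 = 3.7000%
Σ(r − r̄)² = (9.8 − 3.7000)² + (7.5 − 3.7000)² + … = 147.7800
σ = √[147.7800 / 7] = 4.5947%
VaR = −(r̄ − z·σ) = −(3.7000 − 1.960 × 4.5947) = −(-5.3056) = 5.3056%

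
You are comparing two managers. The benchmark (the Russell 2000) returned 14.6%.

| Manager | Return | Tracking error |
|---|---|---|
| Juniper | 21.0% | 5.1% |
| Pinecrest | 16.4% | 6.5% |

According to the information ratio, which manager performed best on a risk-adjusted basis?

Juniper

Juniper: IR = (21.0% − 14.6%) / 5.1% = 1.255
Pinecrest: IR = (16.4% − 14.6%) / 6.5% = 0.277
Highest: Juniper (1.255).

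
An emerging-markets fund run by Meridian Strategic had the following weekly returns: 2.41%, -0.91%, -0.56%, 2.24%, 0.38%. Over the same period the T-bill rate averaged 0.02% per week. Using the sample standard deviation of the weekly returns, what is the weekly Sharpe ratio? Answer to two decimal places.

0.45

Mean return r̄ = 3.560 / 5 = 0.7120%
Σ(r − r̄)² = (2.41 − 0.7120)² + (-0.91 − 0.7120)² + (-0.56 − 0.7120)² + … = 9.5771
sample σ = √(9.5771 / 4) = √2.3943 = 1.5474%
Sharpe = (r̄ − rf) / σ = (0.7120 − 0.02) / 1.5474 = 0.6920 / 1.5474 = 0.4472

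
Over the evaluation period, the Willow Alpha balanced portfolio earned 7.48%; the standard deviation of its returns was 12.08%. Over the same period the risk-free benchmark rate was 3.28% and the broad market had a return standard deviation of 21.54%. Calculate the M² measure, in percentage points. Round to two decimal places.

10.77

Sharpe = (Rp − Rf) / σp = (7.48% − 3.28%) / 12.08% = 0.3477
M² = Rf + Sharpe × σm = 3.28% + 0.3477 × 21.54% = 10.7695%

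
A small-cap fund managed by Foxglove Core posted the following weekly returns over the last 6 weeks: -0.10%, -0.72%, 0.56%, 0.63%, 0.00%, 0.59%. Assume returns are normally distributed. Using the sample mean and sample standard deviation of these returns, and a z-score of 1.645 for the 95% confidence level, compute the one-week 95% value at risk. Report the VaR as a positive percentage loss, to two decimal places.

Mean return r̄ = 0.960 / 6 = 0.1600%
Sample std dev = √[1.4334 / 5] = 0.5354%
VaR = −(r̄ − z·σ) = −(0.1600 − 1.645 × 0.5354) = −(-0.7207) = 0.7207%

0.72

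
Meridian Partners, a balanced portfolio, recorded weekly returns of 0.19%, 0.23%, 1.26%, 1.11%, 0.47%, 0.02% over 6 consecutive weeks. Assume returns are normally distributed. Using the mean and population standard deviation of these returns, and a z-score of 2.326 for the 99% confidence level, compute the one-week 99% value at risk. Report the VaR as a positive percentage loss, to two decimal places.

0.55

Mean return μ = 3.280 / 6 = 0.5467%
Population std dev = √[1.3369 / 6] = 0.4720%
VaR = −(μ − z·σ) = −(0.5467 − 2.326 × 0.4720) = −(-0.5512) = 0.5512%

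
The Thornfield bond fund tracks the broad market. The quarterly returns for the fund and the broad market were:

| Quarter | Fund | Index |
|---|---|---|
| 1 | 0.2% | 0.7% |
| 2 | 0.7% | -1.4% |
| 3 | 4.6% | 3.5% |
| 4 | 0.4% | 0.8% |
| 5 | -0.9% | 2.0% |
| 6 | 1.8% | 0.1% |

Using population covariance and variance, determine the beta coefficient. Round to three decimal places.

0.538

r̄p = 1.1333%,  r̄m = 0.9500%
Cov = Σ(rp − r̄p)(rm − r̄m) / 6 = 1.2500
Var(rm) = Σ(rm − r̄m)² / 6 = 2.3225
β = Cov / Var = 1.2500 / 2.3225 = 0.5382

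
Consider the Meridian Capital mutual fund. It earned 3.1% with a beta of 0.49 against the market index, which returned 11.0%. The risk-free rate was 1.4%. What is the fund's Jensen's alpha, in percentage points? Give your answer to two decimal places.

CAPM expected return = Rf + β(Rm − Rf) = 1.4% + 0.49 × (11.0% − 1.4%) = 1.4 + 0.49 × 9.60 = 6.1040%
Jensen's α = Rp − E[R] = 3.1% − 6.1040% = -3.0040

-3.00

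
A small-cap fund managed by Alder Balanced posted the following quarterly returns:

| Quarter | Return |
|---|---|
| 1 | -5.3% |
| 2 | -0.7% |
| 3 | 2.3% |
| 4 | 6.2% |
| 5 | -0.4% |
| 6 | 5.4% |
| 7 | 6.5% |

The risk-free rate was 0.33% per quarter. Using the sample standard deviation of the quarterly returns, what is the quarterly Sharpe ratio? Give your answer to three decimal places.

μ = (-5.3 − 0.7 + 2.3 + 6.2 − 0.4 + 5.4 + 6.5) / 7 = 2.0000%
Sample std dev = √[115.8800 / 6] = 4.3947%
Sharpe = (μ − rf) / σ = (2.0000 − 0.33) / 4.3947 = 1.6700 / 4.3947 = 0.3800

0.380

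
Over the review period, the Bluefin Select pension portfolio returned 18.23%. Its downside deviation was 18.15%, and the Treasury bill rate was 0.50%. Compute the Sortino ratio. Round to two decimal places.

0.98

Sortino = (Rp − Rf) / σd = (18.23% − 0.50%) / 18.15% = 17.73% / 18.15% = 0.9769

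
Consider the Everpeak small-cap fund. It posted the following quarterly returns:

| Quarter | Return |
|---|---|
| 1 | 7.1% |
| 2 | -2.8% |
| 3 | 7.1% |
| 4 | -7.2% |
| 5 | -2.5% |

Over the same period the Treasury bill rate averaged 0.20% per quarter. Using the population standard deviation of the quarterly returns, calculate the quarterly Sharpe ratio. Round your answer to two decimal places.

r̄ = (7.1 − 2.8 + 7.1 − 7.2 − 2.5) / 5 = 1.70 / 5 = 0.3400%
Population σ = √[Σ(r − r̄)² / 5] = √[166.1720 / 5] = √33.2344 = 5.7649%
Sharpe = (r̄ − rf) / σ = (0.3400 − 0.2) / 5.7649 = 0.1400 / 5.7649 = 0.0243

0.02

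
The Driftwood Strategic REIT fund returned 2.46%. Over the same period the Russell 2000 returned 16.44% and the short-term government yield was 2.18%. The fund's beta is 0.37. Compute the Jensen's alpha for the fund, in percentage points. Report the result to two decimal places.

CAPM expected return = Rf + β(Rm − Rf) = 2.18% + 0.37 × (16.44% − 2.18%) = 2.18 + 0.37 × 14.26 = 7.4562%
Jensen's α = Rp − E[R] = 2.46% − 7.4562% = -4.9962

-5.00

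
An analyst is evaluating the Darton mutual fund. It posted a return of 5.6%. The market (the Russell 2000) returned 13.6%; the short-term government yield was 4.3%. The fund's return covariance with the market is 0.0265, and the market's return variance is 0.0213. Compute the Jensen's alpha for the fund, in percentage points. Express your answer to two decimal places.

β = Cov / Var = 0.0265 / 0.0213 = 1.2441
E[R] = Rf + β(Rm − Rf) = 4.3% + 1.2441 × (13.6% − 4.3%) = 15.8701%
α = Rp − E[R] = 5.6% − 15.8701% = -10.2701

-10.27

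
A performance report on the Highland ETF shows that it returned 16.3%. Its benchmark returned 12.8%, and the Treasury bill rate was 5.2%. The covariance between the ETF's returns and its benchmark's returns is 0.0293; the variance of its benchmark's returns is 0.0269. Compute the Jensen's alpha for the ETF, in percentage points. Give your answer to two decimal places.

β = Cov / Var = 0.0293 / 0.0269 = 1.0892
E[R] = Rf + β(Rm − Rf) = 5.2% + 1.0892 × (12.8% − 5.2%) = 13.4779%
α = Rp − E[R] = 16.3% − 13.4779% = 2.8221

2.82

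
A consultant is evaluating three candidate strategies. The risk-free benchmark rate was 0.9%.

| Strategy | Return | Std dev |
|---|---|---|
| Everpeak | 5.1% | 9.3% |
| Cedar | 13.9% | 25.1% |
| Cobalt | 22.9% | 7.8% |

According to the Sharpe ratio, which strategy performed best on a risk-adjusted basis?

Everpeak: Sharpe ratio = (5.1% − 0.9%) / 9.3% = 0.452
Cedar: Sharpe ratio = (13.9% − 0.9%) / 25.1% = 0.518
Cobalt: Sharpe ratio = (22.9% − 0.9%) / 7.8% = 2.821
Highest: Cobalt (2.821).

Cobalt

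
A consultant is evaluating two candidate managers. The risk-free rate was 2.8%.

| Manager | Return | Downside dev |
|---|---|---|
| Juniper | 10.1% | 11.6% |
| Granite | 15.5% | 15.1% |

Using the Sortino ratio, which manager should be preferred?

Juniper: Sortino ratio = (10.1% − 2.8%) / 11.6% = 0.629
Granite: Sortino ratio = (15.5% − 2.8%) / 15.1% = 0.841
Highest: Granite (0.841).

Granite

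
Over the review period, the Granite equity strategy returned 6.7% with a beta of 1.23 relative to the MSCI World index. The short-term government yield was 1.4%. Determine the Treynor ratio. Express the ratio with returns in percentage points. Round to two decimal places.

Treynor = (Rp − Rf) / β = (6.7% − 1.4%) / 1.23 = 5.30 / 1.23 = 4.3089

4.31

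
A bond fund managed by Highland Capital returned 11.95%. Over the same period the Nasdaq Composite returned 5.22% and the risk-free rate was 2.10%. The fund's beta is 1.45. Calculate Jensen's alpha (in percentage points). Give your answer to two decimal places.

5.33

CAPM expected return = Rf + β(Rm − Rf) = 2.10% + 1.45 × (5.22% − 2.10%) = 2.1 + 1.45 × 3.12 = 6.6240%
Jensen's α = Rp − E[R] = 11.95% − 6.6240% = 5.3260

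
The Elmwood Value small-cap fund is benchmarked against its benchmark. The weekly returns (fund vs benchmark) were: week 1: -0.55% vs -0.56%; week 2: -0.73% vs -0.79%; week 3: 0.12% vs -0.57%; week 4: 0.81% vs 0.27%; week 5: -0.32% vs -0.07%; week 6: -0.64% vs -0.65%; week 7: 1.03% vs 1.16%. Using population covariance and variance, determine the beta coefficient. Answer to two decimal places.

0.90

r̄p = -0.0400%,  r̄m = -0.1729%
Cov = Σ(rp − r̄p)(rm − r̄m) / 7 = 0.3743
Var(rm) = Σ(rm − r̄m)² / 7 = 0.4142
β = Cov / Var = 0.3743 / 0.4142 = 0.9037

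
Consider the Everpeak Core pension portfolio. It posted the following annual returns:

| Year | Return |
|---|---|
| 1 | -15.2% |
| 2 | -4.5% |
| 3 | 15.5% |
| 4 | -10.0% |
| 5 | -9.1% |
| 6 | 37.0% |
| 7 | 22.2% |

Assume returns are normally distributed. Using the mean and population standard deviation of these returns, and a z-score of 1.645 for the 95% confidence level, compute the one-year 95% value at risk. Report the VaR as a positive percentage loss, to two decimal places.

25.03

μ = (-15.2 − 4.5 + 15.5 − 10 − 9.1 + 37 + 22.2) / 7 = 35.90 / 7 = 5.1286%
Σ(r − μ)² = 2352.0743; population σ = √(2352.0743/7) = 18.3306%
VaR = −(μ − z·σ) = −(5.1286 − 1.645 × 18.3306) = −(-25.0252) = 25.0252%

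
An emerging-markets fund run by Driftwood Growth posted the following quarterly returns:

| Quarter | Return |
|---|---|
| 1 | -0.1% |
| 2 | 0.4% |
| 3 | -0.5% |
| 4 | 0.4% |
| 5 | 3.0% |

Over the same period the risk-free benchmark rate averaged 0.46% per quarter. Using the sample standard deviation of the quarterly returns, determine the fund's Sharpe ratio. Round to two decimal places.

0.13

Mean return r̄ = 3.20 / 5 = 0.6400%
Sample σ = √[Σ(r − r̄)² / 4] = √[7.5320 / 4] = √1.8830 = 1.3722%
Sharpe = (r̄ − rf) / σ = (0.6400 − 0.46) / 1.3722 = 0.1800 / 1.3722 = 0.1312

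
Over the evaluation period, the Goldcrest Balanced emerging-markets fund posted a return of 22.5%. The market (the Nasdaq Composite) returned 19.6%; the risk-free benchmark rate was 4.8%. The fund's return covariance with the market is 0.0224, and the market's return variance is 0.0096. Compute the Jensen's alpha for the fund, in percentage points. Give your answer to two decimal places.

β = Cov / Var = 0.0224 / 0.0096 = 2.3333
E[R] = Rf + β(Rm − Rf) = 4.8% + 2.3333 × (19.6% − 4.8%) = 39.3328%
α = Rp − E[R] = 22.5% − 39.3328% = -16.8328

-16.83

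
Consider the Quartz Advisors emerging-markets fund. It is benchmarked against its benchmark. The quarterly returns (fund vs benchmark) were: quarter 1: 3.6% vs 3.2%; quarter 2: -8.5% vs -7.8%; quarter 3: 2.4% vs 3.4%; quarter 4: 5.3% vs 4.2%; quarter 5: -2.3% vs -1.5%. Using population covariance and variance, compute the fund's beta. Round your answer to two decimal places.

1.09

r̄p = 0.1000%,  r̄m = 0.3000%
Cov = Σ(rp − r̄p)(rm − r̄m) / 5 = 22.3080
Var(rm) = Σ(rm − r̄m)² / 5 = 20.4160
β = Cov / Var = 22.3080 / 20.4160 = 1.0927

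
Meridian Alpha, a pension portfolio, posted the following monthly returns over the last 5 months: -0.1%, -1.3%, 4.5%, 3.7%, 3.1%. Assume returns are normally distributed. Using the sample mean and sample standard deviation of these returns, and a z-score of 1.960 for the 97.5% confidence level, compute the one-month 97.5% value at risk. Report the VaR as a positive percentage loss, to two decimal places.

μ = (-0.1 − 1.3 + 4.5 + 3.7 + 3.1) / 5 = 1.9800%
Σ(r − μ)² = (-0.1 − 1.9800)² + (-1.3 − 1.9800)² + (4.5 − 1.9800)² + … = 25.6480
sample σ = √(25.6480 / 4) = √6.4120 = 2.5322%
VaR = −(μ − z·σ) = −(1.9800 − 1.960 × 2.5322) = −(-2.9831) = 2.9831%

2.98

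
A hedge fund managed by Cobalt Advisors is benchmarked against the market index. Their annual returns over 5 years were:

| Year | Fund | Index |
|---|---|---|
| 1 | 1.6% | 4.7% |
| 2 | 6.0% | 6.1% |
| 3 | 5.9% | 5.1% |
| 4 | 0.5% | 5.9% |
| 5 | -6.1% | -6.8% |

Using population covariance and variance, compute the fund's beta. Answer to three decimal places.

0.782

r̄p = 1.5800%,  r̄m = 3.0000%
Cov = Σ(rp − r̄p)(rm − r̄m) / 5 = 18.9880
Var(rm) = Σ(rm − r̄m)² / 5 = 24.2720
β = Cov / Var = 18.9880 / 24.2720 = 0.7823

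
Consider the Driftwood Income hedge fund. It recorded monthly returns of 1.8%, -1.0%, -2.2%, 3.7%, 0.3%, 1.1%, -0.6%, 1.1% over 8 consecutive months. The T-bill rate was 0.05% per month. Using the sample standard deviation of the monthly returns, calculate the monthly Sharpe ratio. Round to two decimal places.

r̄ = (1.8 − 1 − 2.2 + 3.7 + 0.3 + 1.1 − 0.6 + 1.1) / 8 = 0.5250%
Σ(r − r̄)² = (1.8 − 0.5250)² + (-1 − 0.5250)² + (-2.2 − 0.5250)² + … = 23.4350
sample σ = √(23.4350 / 7) = √3.3479 = 1.8297%
Sharpe = (r̄ − rf) / σ = (0.5250 − 0.05) / 1.8297 = 0.4750 / 1.8297 = 0.2596

0.26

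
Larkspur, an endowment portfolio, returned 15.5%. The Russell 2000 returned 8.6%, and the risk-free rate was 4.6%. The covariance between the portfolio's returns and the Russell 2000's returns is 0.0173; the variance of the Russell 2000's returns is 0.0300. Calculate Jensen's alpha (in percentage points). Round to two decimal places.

β = Cov / Var = 0.0173 / 0.0300 = 0.5767
E[R] = Rf + β(Rm − Rf) = 4.6% + 0.5767 × (8.6% − 4.6%) = 6.9068%
α = Rp − E[R] = 15.5% − 6.9068% = 8.5932

8.59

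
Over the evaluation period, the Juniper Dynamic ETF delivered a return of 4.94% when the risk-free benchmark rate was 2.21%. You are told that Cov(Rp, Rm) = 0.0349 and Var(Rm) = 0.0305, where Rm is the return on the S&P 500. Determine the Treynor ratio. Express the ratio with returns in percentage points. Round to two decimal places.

2.39

β = Cov / Var = 0.0349 / 0.0305 = 1.1443
Treynor = (Rp − Rf) / β = (4.94% − 2.21%) / 1.1443 = 2.73 / 1.1443 = 2.3857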